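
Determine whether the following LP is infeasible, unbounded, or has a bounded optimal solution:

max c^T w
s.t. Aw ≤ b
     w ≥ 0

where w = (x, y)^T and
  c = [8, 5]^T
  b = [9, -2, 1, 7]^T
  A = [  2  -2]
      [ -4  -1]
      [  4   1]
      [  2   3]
One constraint requires 4x + y ≤ 1, while the constraint -4x - y ≤ -2 is equivalent to 4x + y ≥ 2. Together they would need 2 ≤ 4x + y ≤ 1, which is impossible since 2 > 1. No point satisfies all constraints.

Infeasible: no point satisfies all constraints simultaneously.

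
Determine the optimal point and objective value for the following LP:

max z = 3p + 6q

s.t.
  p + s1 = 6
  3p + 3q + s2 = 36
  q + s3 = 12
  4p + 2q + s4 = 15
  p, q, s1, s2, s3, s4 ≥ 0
Each vertex is the intersection of two constraint boundaries that also satisfies all remaining constraints:
  p = 0 and q = 0 → (0, 0)
  4p + 2q = 15 and q = 0 → (3.75, 0)
  4p + 2q = 15 and p = 0 → (0, 7.5)

Evaluating z = 3p + 6q at each vertex:
  (0, 0): z = 0
  (3.75, 0): z = 11.25
  (0, 7.5): z = 45

The maximum is at (0, 7.5) with z = 45.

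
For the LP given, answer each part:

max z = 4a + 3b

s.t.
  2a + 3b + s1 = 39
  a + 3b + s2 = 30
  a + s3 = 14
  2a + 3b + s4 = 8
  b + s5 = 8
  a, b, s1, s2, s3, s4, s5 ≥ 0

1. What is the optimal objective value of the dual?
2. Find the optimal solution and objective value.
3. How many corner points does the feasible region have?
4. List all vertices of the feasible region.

1. 16 (by strong duality, equal to the primal optimum)
2. a = 4, b = 0, z = 16
3. 3
4. (0, 0), (4, 0), (0, 2.667)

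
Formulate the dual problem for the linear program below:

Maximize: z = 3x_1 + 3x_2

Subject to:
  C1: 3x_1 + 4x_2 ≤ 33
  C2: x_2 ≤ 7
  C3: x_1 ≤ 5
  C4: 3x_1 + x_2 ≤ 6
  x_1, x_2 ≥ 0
Minimize: z = 33y1 + 7y2 + 5y3 + 6y4

Subject to:
  C1: -3y1 - y3 - 3y4 ≤ -3
  C2: -4y1 - y2 - y4 ≤ -3
  y1, y2, y3, y4 ≥ 0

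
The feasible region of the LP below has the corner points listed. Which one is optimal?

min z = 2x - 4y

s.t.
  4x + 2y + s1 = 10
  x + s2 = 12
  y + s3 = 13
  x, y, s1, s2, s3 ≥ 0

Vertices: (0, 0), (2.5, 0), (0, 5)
Evaluating z = 2x - 4y at each vertex:
  (0, 0): z = 0
  (2.5, 0): z = 5
  (0, 5): z = -20

The smallest value is z = -20, attained at (0, 5).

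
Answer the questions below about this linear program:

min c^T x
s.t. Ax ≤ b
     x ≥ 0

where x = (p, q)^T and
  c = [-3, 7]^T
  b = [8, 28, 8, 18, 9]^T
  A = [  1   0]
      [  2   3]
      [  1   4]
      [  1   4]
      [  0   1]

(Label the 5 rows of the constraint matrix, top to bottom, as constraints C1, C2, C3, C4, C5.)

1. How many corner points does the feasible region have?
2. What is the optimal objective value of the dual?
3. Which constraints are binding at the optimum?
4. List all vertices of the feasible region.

1. 3
2. -24 (by strong duality, equal to the primal optimum)
3. C1, C3, q ≥ 0
4. (0, 0), (8, 0), (0, 2)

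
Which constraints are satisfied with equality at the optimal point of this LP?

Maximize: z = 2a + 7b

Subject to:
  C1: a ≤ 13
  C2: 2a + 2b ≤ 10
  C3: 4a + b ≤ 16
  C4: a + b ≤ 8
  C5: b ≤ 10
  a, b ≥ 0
Optimal: a = 0, b = 5
Slack at optimum:
  C1: slack = 13
  C2: slack = 0 (binding)
  C3: slack = 11
  C4: slack = 3
  C5: slack = 5
  a ≥ 0: a = 0 (binding)
  b ≥ 0: b = 5
Binding constraints: C2, a ≥ 0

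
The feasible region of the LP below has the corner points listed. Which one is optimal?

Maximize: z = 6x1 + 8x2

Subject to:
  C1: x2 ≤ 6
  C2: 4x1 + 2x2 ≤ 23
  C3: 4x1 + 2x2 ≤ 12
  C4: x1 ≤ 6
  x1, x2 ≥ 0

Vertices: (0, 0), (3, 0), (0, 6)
(0, 6) with z = 48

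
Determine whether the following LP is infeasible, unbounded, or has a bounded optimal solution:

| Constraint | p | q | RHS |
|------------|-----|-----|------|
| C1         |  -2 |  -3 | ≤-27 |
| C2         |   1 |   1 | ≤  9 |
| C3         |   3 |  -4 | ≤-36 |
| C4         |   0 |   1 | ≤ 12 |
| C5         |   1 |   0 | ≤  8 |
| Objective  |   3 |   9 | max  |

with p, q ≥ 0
The point (0, 9) satisfies every constraint, so the LP is feasible; the constraints give p ≤ 8 and q ≤ 12, which with p, q ≥ 0 keep the feasible region inside a bounded box. A feasible, bounded LP attains a finite optimum at a vertex.

Evaluating z = 3p + 9q at each vertex:
  (0, 9): z = 81

The LP has an optimal solution: (0, 9) with z = 81.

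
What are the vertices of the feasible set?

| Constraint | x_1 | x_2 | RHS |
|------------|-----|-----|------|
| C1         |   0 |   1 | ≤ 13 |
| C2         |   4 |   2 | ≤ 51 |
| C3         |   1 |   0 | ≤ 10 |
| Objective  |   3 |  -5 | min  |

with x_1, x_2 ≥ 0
Each vertex is the intersection of two constraint boundaries that also satisfies all remaining constraints:
  x_1 = 0 and x_2 = 0 → (0, 0)
  x_1 = 10 and x_2 = 0 → (10, 0)
  4x_1 + 2x_2 = 51 and x_1 = 10 → (10, 5.5)
  x_2 = 13 and 4x_1 + 2x_2 = 51 → (6.25, 13)
  x_2 = 13 and x_1 = 0 → (0, 13)

Vertices: (0, 0), (10, 0), (10, 5.5), (6.25, 13), (0, 13)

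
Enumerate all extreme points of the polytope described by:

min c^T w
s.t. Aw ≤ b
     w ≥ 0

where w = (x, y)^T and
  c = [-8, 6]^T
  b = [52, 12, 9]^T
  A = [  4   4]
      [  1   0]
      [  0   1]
Each vertex is the intersection of two constraint boundaries that also satisfies all remaining constraints:
  x = 0 and y = 0 → (0, 0)
  x = 12 and y = 0 → (12, 0)
  4x + 4y = 52 and x = 12 → (12, 1)
  4x + 4y = 52 and y = 9 → (4, 9)
  y = 9 and x = 0 → (0, 9)

Vertices: (0, 0), (12, 0), (12, 1), (4, 9), (0, 9)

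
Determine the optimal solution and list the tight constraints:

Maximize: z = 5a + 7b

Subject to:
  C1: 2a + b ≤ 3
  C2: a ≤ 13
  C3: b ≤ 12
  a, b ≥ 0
Optimal: a = 0, b = 3
Binding: C1, a ≥ 0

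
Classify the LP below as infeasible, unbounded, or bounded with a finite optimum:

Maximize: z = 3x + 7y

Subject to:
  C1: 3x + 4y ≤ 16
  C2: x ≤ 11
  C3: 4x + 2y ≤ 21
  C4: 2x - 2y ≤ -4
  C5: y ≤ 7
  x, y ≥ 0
The point (0, 4) satisfies every constraint, so the LP is feasible; the constraints give x ≤ 11 and y ≤ 7, which with x, y ≥ 0 keep the feasible region inside a bounded box. A feasible, bounded LP attains a finite optimum at a vertex.

Evaluating z = 3x + 7y at each vertex:
  (0, 2): z = 14
  (1.143, 3.143): z = 25.43
  (0, 4): z = 28

The LP has an optimal solution: (0, 4) with z = 28.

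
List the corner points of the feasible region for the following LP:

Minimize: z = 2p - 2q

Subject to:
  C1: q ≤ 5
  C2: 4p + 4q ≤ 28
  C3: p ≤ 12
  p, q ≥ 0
Each vertex is the intersection of two constraint boundaries that also satisfies all remaining constraints:
  p = 0 and q = 0 → (0, 0)
  4p + 4q = 28 and q = 0 → (7, 0)
  q = 5 and 4p + 4q = 28 → (2, 5)
  q = 5 and p = 0 → (0, 5)

Vertices: (0, 0), (7, 0), (2, 5), (0, 5)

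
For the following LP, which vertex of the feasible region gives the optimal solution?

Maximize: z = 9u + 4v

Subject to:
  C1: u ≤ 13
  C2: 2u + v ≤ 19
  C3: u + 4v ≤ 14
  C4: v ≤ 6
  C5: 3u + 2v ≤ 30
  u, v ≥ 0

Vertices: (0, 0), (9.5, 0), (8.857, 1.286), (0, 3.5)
(9.5, 0) with z = 85.5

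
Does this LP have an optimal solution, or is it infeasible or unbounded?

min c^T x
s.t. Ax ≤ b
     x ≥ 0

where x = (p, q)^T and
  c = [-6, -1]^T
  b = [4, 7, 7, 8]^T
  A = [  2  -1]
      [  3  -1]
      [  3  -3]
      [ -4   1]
Feasible point: (0, 0) satisfies every constraint, so the LP is feasible.
Direction d = (1, 3): for each constraint row a, a·d ≤ 0 —
  (2)(1) + (-1)(3) = -1 ≤ 0
  (3)(1) + (-1)(3) = 0 ≤ 0
  (3)(1) + (-3)(3) = -6 ≤ 0
  (-4)(1) + (1)(3) = -1 ≤ 0
and d ≥ 0, so (0, 0) + t·d stays feasible for every t ≥ 0. Along this ray z = -6p - q changes by -9 per unit t, so z → −∞.

Unbounded: there is a feasible ray along which z → −∞.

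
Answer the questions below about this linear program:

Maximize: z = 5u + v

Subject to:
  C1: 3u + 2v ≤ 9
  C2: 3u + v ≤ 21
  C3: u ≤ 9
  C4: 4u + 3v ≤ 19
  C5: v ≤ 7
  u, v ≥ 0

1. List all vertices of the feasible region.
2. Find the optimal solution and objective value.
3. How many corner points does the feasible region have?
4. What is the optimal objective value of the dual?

1. (0, 0), (3, 0), (0, 4.5)
2. u = 3, v = 0, z = 15
3. 3
4. 15 (by strong duality, equal to the primal optimum)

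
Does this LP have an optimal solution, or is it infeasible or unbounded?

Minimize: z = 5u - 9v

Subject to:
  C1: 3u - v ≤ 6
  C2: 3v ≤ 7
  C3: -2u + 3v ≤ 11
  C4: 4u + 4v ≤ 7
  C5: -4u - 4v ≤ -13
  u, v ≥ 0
C4 requires 4u + 4v ≤ 7, while C5 (-4u - 4v ≤ -13) is equivalent to 4u + 4v ≥ 13. Together they would need 13 ≤ 4u + 4v ≤ 7, which is impossible since 13 > 7. No point satisfies all constraints.

Infeasible — the constraint set is empty.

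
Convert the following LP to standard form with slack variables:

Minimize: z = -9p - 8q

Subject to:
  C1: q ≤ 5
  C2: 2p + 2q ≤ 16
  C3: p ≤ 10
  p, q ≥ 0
min z = -9p - 8q

s.t.
  q + s1 = 5
  2p + 2q + s2 = 16
  p + s3 = 10
  p, q, s1, s2, s3 ≥ 0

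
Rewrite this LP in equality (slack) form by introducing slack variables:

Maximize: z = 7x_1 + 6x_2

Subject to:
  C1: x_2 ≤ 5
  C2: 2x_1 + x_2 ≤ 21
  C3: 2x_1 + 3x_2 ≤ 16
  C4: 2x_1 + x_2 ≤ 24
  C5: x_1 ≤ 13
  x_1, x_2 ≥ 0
max z = 7x_1 + 6x_2

s.t.
  x_2 + s1 = 5
  2x_1 + x_2 + s2 = 21
  2x_1 + 3x_2 + s3 = 16
  2x_1 + x_2 + s4 = 24
  x_1 + s5 = 13
  x_1, x_2, s1, s2, s3, s4, s5 ≥ 0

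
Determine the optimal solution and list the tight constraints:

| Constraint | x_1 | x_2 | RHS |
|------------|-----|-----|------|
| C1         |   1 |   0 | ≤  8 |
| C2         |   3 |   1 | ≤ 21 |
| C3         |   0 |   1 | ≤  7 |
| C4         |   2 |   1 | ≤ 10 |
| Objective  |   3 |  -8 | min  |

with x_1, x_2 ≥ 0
Optimal: x_1 = 0, x_2 = 7
Slack at optimum:
  C1: slack = 8
  C2: slack = 14
  C3: slack = 0 (binding)
  C4: slack = 3
  x_1 ≥ 0: x_1 = 0 (binding)
  x_2 ≥ 0: x_2 = 7
Binding constraints: C3, x_1 ≥ 0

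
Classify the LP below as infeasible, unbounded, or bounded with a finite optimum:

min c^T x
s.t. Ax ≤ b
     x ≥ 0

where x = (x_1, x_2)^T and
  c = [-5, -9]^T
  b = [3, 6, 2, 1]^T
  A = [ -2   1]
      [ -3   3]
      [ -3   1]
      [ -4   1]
Feasible point: (0, 0) satisfies every constraint, so the LP is feasible.
Direction d = (1, 0): for each constraint row a, a·d ≤ 0 —
  (-2)(1) + (1)(0) = -2 ≤ 0
  (-3)(1) + (3)(0) = -3 ≤ 0
  (-3)(1) + (1)(0) = -3 ≤ 0
  (-4)(1) + (1)(0) = -4 ≤ 0
and d ≥ 0, so (0, 0) + t·d stays feasible for every t ≥ 0. Along this ray z = -5x_1 - 9x_2 changes by -5 per unit t, so z → −∞.

The LP is unbounded; z can be made arbitrarily small.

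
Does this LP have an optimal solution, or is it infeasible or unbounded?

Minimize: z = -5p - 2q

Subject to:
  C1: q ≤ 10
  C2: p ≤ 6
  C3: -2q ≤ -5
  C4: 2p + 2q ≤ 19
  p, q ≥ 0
The point (6, 3.5) satisfies every constraint, so the LP is feasible; the constraints give p ≤ 6 and q ≤ 10, which with p, q ≥ 0 keep the feasible region inside a bounded box. A feasible, bounded LP attains a finite optimum at a vertex.

The LP has an optimal solution: (6, 3.5) with z = -37.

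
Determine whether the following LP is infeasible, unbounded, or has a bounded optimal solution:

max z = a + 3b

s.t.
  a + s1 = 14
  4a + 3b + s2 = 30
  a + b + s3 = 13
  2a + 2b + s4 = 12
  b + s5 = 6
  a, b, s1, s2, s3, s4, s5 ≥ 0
The point (0, 6) satisfies every constraint, so the LP is feasible; the constraints give a ≤ 14 and b ≤ 6, which with a, b ≥ 0 keep the feasible region inside a bounded box. A feasible, bounded LP attains a finite optimum at a vertex.

Evaluating z = a + 3b at each vertex:
  (0, 0): z = 0
  (6, 0): z = 6
  (0, 6): z = 18

Bounded optimum: z* = 18 at (0, 6).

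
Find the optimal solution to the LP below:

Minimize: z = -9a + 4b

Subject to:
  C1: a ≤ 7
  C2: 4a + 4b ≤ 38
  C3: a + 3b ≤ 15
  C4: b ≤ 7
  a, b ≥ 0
a = 7, b = 0, z = -63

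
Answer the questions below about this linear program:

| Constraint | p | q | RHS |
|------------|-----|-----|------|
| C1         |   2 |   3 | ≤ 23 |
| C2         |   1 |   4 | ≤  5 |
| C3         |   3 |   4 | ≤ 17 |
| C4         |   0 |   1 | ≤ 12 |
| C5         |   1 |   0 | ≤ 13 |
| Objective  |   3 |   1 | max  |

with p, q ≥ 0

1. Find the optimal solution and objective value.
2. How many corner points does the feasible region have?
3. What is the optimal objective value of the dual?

1. p = 5, q = 0, z = 15
2. 3
3. 15 (by strong duality, equal to the primal optimum)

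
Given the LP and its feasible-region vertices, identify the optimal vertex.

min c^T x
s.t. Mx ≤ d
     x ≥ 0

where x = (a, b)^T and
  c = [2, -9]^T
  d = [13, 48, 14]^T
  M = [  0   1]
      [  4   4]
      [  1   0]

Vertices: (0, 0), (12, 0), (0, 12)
(0, 12) with z = -108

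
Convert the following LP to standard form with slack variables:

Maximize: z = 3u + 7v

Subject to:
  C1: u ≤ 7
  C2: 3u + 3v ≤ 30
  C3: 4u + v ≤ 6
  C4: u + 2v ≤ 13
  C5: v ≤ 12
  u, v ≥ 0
max z = 3u + 7v

s.t.
  u + s1 = 7
  3u + 3v + s2 = 30
  4u + v + s3 = 6
  u + 2v + s4 = 13
  v + s5 = 12
  u, v, s1, s2, s3, s4, s5 ≥ 0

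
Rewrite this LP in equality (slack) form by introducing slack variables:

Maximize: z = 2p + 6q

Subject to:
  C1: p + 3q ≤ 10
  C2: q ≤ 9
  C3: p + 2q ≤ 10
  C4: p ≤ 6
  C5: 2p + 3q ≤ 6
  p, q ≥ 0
max z = 2p + 6q

s.t.
  p + 3q + s1 = 10
  q + s2 = 9
  p + 2q + s3 = 10
  p + s4 = 6
  2p + 3q + s5 = 6
  p, q, s1, s2, s3, s4, s5 ≥ 0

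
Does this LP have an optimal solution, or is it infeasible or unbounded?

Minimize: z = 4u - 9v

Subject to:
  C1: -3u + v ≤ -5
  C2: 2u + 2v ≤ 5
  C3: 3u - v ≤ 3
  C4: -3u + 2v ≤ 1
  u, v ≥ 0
C3 requires 3u - v ≤ 3, while C1 (-3u + v ≤ -5) is equivalent to 3u - v ≥ 5. Together they would need 5 ≤ 3u - v ≤ 3, which is impossible since 5 > 3. No point satisfies all constraints.

Infeasible: no point satisfies all constraints simultaneously.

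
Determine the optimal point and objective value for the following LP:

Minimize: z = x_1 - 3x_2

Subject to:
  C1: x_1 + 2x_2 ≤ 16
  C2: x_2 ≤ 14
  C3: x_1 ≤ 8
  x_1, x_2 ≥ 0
Each vertex is the intersection of two constraint boundaries that also satisfies all remaining constraints:
  x_1 = 0 and x_2 = 0 → (0, 0)
  x_1 = 8 and x_2 = 0 → (8, 0)
  x_1 + 2x_2 = 16 and x_1 = 8 → (8, 4)
  x_1 + 2x_2 = 16 and x_1 = 0 → (0, 8)

Evaluating z = x_1 - 3x_2 at each vertex:
  (0, 0): z = 0
  (8, 0): z = 8
  (8, 4): z = -4
  (0, 8): z = -24

The minimum is at (0, 8) with z = -24.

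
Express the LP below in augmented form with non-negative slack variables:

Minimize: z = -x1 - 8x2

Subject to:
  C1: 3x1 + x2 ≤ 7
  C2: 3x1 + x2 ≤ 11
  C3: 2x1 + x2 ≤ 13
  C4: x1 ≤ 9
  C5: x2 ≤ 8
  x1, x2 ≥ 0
min z = -x1 - 8x2

s.t.
  3x1 + x2 + s1 = 7
  3x1 + x2 + s2 = 11
  2x1 + x2 + s3 = 13
  x1 + s4 = 9
  x2 + s5 = 8
  x1, x2, s1, s2, s3, s4, s5 ≥ 0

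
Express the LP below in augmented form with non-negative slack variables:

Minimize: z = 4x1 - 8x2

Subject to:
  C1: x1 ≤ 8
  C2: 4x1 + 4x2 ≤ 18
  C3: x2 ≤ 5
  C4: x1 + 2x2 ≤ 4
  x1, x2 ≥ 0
min z = 4x1 - 8x2

s.t.
  x1 + s1 = 8
  4x1 + 4x2 + s2 = 18
  x2 + s3 = 5
  x1 + 2x2 + s4 = 4
  x1, x2, s1, s2, s3, s4 ≥ 0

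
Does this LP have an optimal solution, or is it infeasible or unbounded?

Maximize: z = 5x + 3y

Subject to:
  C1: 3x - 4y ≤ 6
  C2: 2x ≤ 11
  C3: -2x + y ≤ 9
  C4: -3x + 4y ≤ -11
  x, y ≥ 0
C1 requires 3x - 4y ≤ 6, while C4 (-3x + 4y ≤ -11) is equivalent to 3x - 4y ≥ 11. Together they would need 11 ≤ 3x - 4y ≤ 6, which is impossible since 11 > 6. No point satisfies all constraints.

Infeasible — the constraint set is empty.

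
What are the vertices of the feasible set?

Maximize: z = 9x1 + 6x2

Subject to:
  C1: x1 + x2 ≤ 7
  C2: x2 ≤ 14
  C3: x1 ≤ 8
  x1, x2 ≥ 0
Each vertex is the intersection of two constraint boundaries that also satisfies all remaining constraints:
  x1 = 0 and x2 = 0 → (0, 0)
  x1 + x2 = 7 and x2 = 0 → (7, 0)
  x1 + x2 = 7 and x1 = 0 → (0, 7)

Vertices: (0, 0), (7, 0), (0, 7)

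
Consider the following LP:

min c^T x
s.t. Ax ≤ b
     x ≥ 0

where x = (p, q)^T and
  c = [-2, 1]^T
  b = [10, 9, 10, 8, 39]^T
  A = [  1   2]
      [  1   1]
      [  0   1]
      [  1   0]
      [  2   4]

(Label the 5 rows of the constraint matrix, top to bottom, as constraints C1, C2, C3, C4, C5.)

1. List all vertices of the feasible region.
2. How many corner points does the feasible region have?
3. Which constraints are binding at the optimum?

1. (0, 0), (8, 0), (8, 1), (0, 5)
2. 4
3. C4, q ≥ 0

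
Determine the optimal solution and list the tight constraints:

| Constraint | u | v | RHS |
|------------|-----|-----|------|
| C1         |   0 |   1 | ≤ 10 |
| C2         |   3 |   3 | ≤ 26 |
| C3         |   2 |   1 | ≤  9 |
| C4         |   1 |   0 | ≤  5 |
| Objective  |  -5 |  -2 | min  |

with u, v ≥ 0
Optimal: u = 4.5, v = 0
Binding: C3, v ≥ 0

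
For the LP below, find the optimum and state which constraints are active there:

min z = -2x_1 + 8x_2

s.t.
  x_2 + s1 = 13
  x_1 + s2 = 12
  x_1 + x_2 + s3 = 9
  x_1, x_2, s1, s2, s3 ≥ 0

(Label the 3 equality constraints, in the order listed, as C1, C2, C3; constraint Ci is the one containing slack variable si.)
Optimal: x_1 = 9, x_2 = 0
Slack at optimum:
  C1: slack = 13
  C2: slack = 3
  C3: slack = 0 (binding)
  x_1 ≥ 0: x_1 = 9
  x_2 ≥ 0: x_2 = 0 (binding)
Binding constraints: C3, x_2 ≥ 0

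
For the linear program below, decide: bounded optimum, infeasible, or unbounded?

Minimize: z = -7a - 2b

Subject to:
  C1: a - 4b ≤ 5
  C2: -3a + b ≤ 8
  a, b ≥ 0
Feasible point: (0, 0) satisfies every constraint, so the LP is feasible.
Direction d = (1, 1): for each constraint row a, a·d ≤ 0 —
  (1)(1) + (-4)(1) = -3 ≤ 0
  (-3)(1) + (1)(1) = -2 ≤ 0
and d ≥ 0, so (0, 0) + t·d stays feasible for every t ≥ 0. Along this ray z = -7a - 2b changes by -9 per unit t, so z → −∞.

The LP is unbounded; z can be made arbitrarily small.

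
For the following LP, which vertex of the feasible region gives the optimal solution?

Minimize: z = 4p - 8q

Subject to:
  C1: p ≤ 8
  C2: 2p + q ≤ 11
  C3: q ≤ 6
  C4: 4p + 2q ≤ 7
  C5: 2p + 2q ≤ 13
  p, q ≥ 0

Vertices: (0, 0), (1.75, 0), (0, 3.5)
(0, 3.5) with z = -28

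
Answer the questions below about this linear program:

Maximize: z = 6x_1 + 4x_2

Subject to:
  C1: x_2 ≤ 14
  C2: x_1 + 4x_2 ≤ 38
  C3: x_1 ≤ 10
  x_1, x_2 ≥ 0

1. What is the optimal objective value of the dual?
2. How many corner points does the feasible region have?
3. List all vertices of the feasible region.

1. 88 (by strong duality, equal to the primal optimum)
2. 4
3. (0, 0), (10, 0), (10, 7), (0, 9.5)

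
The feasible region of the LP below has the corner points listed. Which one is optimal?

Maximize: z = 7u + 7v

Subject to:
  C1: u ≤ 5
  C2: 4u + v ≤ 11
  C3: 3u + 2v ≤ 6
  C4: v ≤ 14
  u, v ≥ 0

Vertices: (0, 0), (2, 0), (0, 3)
Evaluating z = 7u + 7v at each vertex:
  (0, 0): z = 0
  (2, 0): z = 14
  (0, 3): z = 21

The largest value is z = 21, attained at (0, 3).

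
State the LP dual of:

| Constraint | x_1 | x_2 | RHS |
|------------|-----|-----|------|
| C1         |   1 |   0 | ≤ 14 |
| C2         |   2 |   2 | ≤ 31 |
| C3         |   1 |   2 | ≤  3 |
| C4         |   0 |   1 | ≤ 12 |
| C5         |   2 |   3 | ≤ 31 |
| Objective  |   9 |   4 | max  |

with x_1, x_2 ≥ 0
Minimize: z = 14y1 + 31y2 + 3y3 + 12y4 + 31y5

Subject to:
  C1: -y1 - 2y2 - y3 - 2y5 ≤ -9
  C2: -2y2 - 2y3 - y4 - 3y5 ≤ -4
  y1, y2, y3, y4, y5 ≥ 0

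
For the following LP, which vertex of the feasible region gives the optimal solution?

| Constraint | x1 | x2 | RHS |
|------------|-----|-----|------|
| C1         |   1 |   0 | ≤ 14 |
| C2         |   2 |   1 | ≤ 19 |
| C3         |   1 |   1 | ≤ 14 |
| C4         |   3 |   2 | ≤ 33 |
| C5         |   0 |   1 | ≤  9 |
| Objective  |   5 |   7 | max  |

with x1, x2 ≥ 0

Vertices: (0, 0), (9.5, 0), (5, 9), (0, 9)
Evaluating z = 5x1 + 7x2 at each vertex:
  (0, 0): z = 0
  (9.5, 0): z = 47.5
  (5, 9): z = 88
  (0, 9): z = 63

The largest value is z = 88, attained at (5, 9).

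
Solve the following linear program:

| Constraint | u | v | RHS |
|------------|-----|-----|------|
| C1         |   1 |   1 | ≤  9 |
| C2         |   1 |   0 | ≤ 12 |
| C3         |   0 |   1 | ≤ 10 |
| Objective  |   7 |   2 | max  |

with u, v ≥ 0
Each vertex is the intersection of two constraint boundaries that also satisfies all remaining constraints:
  u = 0 and v = 0 → (0, 0)
  u + v = 9 and v = 0 → (9, 0)
  u + v = 9 and u = 0 → (0, 9)

Evaluating z = 7u + 2v at each vertex:
  (0, 0): z = 0
  (9, 0): z = 63
  (0, 9): z = 18

The maximum is at (9, 0) with z = 63.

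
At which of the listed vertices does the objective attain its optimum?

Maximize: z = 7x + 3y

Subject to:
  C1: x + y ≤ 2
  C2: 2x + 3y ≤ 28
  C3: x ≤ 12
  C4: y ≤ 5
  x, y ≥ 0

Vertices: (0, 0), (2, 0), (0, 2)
(2, 0) with z = 14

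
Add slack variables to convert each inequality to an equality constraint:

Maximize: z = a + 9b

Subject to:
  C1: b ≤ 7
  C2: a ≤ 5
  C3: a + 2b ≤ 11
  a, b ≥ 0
max z = a + 9b

s.t.
  b + s1 = 7
  a + s2 = 5
  a + 2b + s3 = 11
  a, b, s1, s2, s3 ≥ 0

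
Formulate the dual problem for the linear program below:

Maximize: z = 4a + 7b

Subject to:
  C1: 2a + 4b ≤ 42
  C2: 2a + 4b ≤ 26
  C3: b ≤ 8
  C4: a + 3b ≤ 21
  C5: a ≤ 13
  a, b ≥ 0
Minimize: z = 42y1 + 26y2 + 8y3 + 21y4 + 13y5

Subject to:
  C1: -2y1 - 2y2 - y4 - y5 ≤ -4
  C2: -4y1 - 4y2 - y3 - 3y4 ≤ -7
  y1, y2, y3, y4, y5 ≥ 0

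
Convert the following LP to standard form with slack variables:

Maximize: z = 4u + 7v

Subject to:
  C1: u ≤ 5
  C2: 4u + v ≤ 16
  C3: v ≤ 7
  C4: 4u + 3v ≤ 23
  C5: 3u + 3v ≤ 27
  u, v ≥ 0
max z = 4u + 7v

s.t.
  u + s1 = 5
  4u + v + s2 = 16
  v + s3 = 7
  4u + 3v + s4 = 23
  3u + 3v + s5 = 27
  u, v, s1, s2, s3, s4, s5 ≥ 0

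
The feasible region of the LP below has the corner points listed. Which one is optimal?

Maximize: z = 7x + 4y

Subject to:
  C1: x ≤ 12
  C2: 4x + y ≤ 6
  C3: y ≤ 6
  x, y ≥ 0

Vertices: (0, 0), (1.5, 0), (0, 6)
(0, 6) with z = 24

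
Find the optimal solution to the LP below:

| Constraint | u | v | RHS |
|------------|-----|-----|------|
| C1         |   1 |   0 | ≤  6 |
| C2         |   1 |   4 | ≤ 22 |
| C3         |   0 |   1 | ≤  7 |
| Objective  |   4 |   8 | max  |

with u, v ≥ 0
Each vertex is the intersection of two constraint boundaries that also satisfies all remaining constraints:
  u = 0 and v = 0 → (0, 0)
  u = 6 and v = 0 → (6, 0)
  u = 6 and u + 4v = 22 → (6, 4)
  u + 4v = 22 and u = 0 → (0, 5.5)

Evaluating z = 4u + 8v at each vertex:
  (0, 0): z = 0
  (6, 0): z = 24
  (6, 4): z = 56
  (0, 5.5): z = 44

The maximum is at (6, 4) with z = 56.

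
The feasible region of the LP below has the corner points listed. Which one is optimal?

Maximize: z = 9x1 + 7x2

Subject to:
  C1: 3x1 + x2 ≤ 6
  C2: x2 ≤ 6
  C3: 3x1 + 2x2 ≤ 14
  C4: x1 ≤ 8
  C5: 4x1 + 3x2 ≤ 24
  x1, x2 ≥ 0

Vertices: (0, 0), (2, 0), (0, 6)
Evaluating z = 9x1 + 7x2 at each vertex:
  (0, 0): z = 0
  (2, 0): z = 18
  (0, 6): z = 42

The largest value is z = 42, attained at (0, 6).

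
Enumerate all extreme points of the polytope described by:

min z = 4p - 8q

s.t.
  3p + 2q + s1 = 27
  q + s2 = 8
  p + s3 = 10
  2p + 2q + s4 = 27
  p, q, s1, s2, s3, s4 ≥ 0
Each vertex is the intersection of two constraint boundaries that also satisfies all remaining constraints:
  p = 0 and q = 0 → (0, 0)
  3p + 2q = 27 and q = 0 → (9, 0)
  3p + 2q = 27 and q = 8 → (3.667, 8)
  q = 8 and p = 0 → (0, 8)

Vertices: (0, 0), (9, 0), (3.667, 8), (0, 8)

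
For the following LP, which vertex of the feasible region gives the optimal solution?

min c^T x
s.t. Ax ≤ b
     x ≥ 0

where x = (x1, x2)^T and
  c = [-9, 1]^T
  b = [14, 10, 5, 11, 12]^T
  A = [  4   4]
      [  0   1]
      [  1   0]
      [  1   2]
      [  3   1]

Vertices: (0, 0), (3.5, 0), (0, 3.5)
Evaluating z = -9x1 + x2 at each vertex:
  (0, 0): z = 0
  (3.5, 0): z = -31.5
  (0, 3.5): z = 3.5

The smallest value is z = -31.5, attained at (3.5, 0).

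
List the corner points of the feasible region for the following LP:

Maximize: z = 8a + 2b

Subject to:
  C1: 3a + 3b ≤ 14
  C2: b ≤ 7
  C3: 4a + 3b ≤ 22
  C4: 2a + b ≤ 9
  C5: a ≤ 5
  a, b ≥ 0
Each vertex is the intersection of two constraint boundaries that also satisfies all remaining constraints:
  a = 0 and b = 0 → (0, 0)
  2a + b = 9 and b = 0 → (4.5, 0)
  3a + 3b = 14 and 2a + b = 9 → (4.333, 0.3333)
  3a + 3b = 14 and a = 0 → (0, 4.667)

Vertices: (0, 0), (4.5, 0), (4.333, 0.3333), (0, 4.667)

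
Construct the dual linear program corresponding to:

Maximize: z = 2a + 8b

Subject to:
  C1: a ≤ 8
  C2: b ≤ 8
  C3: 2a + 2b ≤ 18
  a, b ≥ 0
Minimize: z = 8y1 + 8y2 + 18y3

Subject to:
  C1: -y1 - 2y3 ≤ -2
  C2: -y2 - 2y3 ≤ -8
  y1, y2, y3 ≥ 0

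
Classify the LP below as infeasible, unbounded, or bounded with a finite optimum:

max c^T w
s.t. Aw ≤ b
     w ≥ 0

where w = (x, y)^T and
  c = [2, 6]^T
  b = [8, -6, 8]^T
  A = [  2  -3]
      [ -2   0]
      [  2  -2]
Feasible point: (3, 0) satisfies every constraint, so the LP is feasible.
Direction d = (0, 1): for each constraint row a, a·d ≤ 0 —
  (2)(0) + (-3)(1) = -3 ≤ 0
  (-2)(0) + (0)(1) = 0 ≤ 0
  (2)(0) + (-2)(1) = -2 ≤ 0
and d ≥ 0, so (3, 0) + t·d stays feasible for every t ≥ 0. Along this ray z = 2x + 6y changes by 6 per unit t, so z → +∞.

Unbounded: there is a feasible ray along which z → +∞.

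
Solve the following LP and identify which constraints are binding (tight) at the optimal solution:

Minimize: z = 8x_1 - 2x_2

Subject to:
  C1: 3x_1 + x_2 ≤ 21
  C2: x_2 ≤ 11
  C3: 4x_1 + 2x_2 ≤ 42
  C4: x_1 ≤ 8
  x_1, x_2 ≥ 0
Optimal: x_1 = 0, x_2 = 11
Binding: C2, x_1 ≥ 0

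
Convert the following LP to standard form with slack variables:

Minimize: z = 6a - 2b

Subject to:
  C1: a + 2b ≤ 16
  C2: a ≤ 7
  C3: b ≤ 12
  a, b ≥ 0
min z = 6a - 2b

s.t.
  a + 2b + s1 = 16
  a + s2 = 7
  b + s3 = 12
  a, b, s1, s2, s3 ≥ 0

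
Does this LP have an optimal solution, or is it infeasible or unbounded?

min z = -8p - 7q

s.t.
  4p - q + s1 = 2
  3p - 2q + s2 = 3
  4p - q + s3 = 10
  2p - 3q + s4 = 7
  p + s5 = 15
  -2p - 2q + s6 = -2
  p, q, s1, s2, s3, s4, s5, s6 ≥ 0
Feasible point: (0, 1) satisfies every constraint, so the LP is feasible.
Direction d = (0, 1): for each constraint row a, a·d ≤ 0 —
  (4)(0) + (-1)(1) = -1 ≤ 0
  (3)(0) + (-2)(1) = -2 ≤ 0
  (4)(0) + (-1)(1) = -1 ≤ 0
  (2)(0) + (-3)(1) = -3 ≤ 0
  (1)(0) + (0)(1) = 0 ≤ 0
  (-2)(0) + (-2)(1) = -2 ≤ 0
and d ≥ 0, so (0, 1) + t·d stays feasible for every t ≥ 0. Along this ray z = -8p - 7q changes by -7 per unit t, so z → −∞.

The LP is unbounded; z can be made arbitrarily small.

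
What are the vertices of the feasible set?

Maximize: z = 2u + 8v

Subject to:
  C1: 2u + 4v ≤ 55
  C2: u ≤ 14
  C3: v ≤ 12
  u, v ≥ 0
Each vertex is the intersection of two constraint boundaries that also satisfies all remaining constraints:
  u = 0 and v = 0 → (0, 0)
  u = 14 and v = 0 → (14, 0)
  2u + 4v = 55 and u = 14 → (14, 6.75)
  2u + 4v = 55 and v = 12 → (3.5, 12)
  v = 12 and u = 0 → (0, 12)

Vertices: (0, 0), (14, 0), (14, 6.75), (3.5, 12), (0, 12)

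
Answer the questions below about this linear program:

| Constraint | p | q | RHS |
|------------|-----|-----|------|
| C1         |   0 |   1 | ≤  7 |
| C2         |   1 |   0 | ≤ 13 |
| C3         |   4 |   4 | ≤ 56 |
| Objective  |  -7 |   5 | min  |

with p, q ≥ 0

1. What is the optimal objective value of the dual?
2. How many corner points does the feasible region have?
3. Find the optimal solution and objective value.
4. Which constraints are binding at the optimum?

1. -91 (by strong duality, equal to the primal optimum)
2. 5
3. p = 13, q = 0, z = -91
4. C2, q ≥ 0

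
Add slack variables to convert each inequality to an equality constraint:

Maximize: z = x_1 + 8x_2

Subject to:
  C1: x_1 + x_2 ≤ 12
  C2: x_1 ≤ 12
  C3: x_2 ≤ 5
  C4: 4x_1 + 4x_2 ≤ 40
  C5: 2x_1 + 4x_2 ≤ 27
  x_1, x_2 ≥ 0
max z = x_1 + 8x_2

s.t.
  x_1 + x_2 + s1 = 12
  x_1 + s2 = 12
  x_2 + s3 = 5
  4x_1 + 4x_2 + s4 = 40
  2x_1 + 4x_2 + s5 = 27
  x_1, x_2, s1, s2, s3, s4, s5 ≥ 0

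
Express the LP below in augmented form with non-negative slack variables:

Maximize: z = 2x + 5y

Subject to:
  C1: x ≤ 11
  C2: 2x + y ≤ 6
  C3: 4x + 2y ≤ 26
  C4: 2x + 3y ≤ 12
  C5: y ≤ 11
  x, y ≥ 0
max z = 2x + 5y

s.t.
  x + s1 = 11
  2x + y + s2 = 6
  4x + 2y + s3 = 26
  2x + 3y + s4 = 12
  y + s5 = 11
  x, y, s1, s2, s3, s4, s5 ≥ 0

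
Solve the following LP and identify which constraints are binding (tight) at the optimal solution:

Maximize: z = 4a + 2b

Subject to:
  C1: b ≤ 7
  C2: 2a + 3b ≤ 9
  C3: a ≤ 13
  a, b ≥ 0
Optimal: a = 4.5, b = 0
Binding: C2, b ≥ 0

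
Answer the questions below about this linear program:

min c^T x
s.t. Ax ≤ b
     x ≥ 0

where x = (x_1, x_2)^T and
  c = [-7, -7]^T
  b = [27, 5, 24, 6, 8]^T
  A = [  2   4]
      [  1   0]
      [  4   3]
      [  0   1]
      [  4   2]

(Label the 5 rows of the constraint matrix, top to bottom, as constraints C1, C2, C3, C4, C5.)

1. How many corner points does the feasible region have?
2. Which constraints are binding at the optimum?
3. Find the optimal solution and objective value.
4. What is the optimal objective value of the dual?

1. 3
2. C5, x_1 ≥ 0
3. x_1 = 0, x_2 = 4, z = -28
4. -28 (by strong duality, equal to the primal optimum)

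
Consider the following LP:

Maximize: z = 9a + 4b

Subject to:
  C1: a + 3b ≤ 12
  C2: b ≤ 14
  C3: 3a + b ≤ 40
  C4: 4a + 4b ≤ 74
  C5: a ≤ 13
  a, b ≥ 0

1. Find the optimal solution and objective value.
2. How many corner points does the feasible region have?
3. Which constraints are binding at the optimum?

1. a = 12, b = 0, z = 108
2. 3
3. C1, b ≥ 0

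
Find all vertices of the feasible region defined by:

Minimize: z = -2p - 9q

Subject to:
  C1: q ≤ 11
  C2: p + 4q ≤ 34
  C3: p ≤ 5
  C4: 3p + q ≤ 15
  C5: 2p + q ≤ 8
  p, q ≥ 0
Each vertex is the intersection of two constraint boundaries that also satisfies all remaining constraints:
  p = 0 and q = 0 → (0, 0)
  2p + q = 8 and q = 0 → (4, 0)
  2p + q = 8 and p = 0 → (0, 8)

Vertices: (0, 0), (4, 0), (0, 8)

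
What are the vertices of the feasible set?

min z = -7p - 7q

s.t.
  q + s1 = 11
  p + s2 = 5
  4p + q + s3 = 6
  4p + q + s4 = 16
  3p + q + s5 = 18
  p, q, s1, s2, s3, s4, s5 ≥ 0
Each vertex is the intersection of two constraint boundaries that also satisfies all remaining constraints:
  p = 0 and q = 0 → (0, 0)
  4p + q = 6 and q = 0 → (1.5, 0)
  4p + q = 6 and p = 0 → (0, 6)

Vertices: (0, 0), (1.5, 0), (0, 6)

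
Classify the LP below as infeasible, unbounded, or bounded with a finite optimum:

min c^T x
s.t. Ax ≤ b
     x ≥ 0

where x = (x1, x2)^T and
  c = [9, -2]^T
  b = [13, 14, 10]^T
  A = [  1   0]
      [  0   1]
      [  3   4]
The point (0, 2.5) satisfies every constraint, so the LP is feasible; the constraints give x1 ≤ 13 and x2 ≤ 14, which with x1, x2 ≥ 0 keep the feasible region inside a bounded box. A feasible, bounded LP attains a finite optimum at a vertex.

Evaluating z = 9x1 - 2x2 at each vertex:
  (0, 0): z = 0
  (3.333, 0): z = 30
  (0, 2.5): z = -5

The LP has an optimal solution: (0, 2.5) with z = -5.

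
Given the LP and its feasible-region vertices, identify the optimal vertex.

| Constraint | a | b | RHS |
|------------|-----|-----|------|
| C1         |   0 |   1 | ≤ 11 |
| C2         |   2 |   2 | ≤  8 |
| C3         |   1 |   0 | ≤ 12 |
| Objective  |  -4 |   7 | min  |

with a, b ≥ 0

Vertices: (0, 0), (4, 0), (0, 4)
Evaluating z = -4a + 7b at each vertex:
  (0, 0): z = 0
  (4, 0): z = -16
  (0, 4): z = 28

The smallest value is z = -16, attained at (4, 0).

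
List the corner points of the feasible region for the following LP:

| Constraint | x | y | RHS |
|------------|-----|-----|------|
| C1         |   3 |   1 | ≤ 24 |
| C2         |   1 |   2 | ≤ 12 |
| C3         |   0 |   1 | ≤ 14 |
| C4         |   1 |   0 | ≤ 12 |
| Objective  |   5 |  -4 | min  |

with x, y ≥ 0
Each vertex is the intersection of two constraint boundaries that also satisfies all remaining constraints:
  x = 0 and y = 0 → (0, 0)
  3x + y = 24 and y = 0 → (8, 0)
  3x + y = 24 and x + 2y = 12 → (7.2, 2.4)
  x + 2y = 12 and x = 0 → (0, 6)

Vertices: (0, 0), (8, 0), (7.2, 2.4), (0, 6)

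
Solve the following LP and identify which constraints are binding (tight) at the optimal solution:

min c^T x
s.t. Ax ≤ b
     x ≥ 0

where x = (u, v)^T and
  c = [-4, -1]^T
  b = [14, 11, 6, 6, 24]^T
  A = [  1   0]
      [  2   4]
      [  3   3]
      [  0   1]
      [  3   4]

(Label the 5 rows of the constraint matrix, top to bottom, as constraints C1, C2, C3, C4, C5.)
Optimal: u = 2, v = 0
Slack at optimum:
  C1: slack = 12
  C2: slack = 7
  C3: slack = 0 (binding)
  C4: slack = 6
  C5: slack = 18
  u ≥ 0: u = 2
  v ≥ 0: v = 0 (binding)
Binding constraints: C3, v ≥ 0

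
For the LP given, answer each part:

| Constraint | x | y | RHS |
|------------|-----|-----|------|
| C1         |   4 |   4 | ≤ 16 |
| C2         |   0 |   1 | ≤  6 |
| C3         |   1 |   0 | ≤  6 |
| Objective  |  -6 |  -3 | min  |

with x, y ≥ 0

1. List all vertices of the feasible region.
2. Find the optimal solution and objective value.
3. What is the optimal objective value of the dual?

1. (0, 0), (4, 0), (0, 4)
2. x = 4, y = 0, z = -24
3. -24 (by strong duality, equal to the primal optimum)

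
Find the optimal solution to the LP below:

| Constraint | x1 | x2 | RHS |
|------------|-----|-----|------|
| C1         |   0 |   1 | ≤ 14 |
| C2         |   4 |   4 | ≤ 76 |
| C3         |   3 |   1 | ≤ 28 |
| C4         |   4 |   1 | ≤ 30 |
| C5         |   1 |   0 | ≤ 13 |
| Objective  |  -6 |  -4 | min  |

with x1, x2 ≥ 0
x1 = 4, x2 = 14, z = -80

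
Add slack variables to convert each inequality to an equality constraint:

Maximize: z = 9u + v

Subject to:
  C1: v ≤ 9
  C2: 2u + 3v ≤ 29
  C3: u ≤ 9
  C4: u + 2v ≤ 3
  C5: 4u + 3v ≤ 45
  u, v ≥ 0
max z = 9u + v

s.t.
  v + s1 = 9
  2u + 3v + s2 = 29
  u + s3 = 9
  u + 2v + s4 = 3
  4u + 3v + s5 = 45
  u, v, s1, s2, s3, s4, s5 ≥ 0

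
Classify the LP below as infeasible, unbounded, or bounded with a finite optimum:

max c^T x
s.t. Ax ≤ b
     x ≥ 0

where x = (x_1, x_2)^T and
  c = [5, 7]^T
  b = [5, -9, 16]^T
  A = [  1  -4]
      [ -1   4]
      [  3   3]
One constraint requires x_1 - 4x_2 ≤ 5, while the constraint -x_1 + 4x_2 ≤ -9 is equivalent to x_1 - 4x_2 ≥ 9. Together they would need 9 ≤ x_1 - 4x_2 ≤ 5, which is impossible since 9 > 5. No point satisfies all constraints.

Infeasible — the constraint set is empty.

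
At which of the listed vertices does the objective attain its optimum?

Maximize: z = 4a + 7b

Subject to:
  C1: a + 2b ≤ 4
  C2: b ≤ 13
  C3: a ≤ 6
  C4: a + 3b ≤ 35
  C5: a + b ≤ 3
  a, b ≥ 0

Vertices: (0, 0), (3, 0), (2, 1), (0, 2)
Evaluating z = 4a + 7b at each vertex:
  (0, 0): z = 0
  (3, 0): z = 12
  (2, 1): z = 15
  (0, 2): z = 14

The largest value is z = 15, attained at (2, 1).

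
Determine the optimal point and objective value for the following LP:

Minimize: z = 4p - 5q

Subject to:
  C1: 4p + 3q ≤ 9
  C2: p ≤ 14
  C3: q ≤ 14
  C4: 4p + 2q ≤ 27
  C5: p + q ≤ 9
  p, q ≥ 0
p = 0, q = 3, z = -15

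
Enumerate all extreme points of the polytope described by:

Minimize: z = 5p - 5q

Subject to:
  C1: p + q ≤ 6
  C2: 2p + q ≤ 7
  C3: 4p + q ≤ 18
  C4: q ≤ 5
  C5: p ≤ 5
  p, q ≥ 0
Each vertex is the intersection of two constraint boundaries that also satisfies all remaining constraints:
  p = 0 and q = 0 → (0, 0)
  2p + q = 7 and q = 0 → (3.5, 0)
  p + q = 6 and 2p + q = 7 → (1, 5)
  q = 5 and p = 0 → (0, 5)

Vertices: (0, 0), (3.5, 0), (1, 5), (0, 5)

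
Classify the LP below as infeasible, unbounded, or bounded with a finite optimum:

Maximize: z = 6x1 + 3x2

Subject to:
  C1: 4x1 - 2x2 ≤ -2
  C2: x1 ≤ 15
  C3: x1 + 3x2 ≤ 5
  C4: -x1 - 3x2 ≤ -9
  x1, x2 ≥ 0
C3 requires x1 + 3x2 ≤ 5, while C4 (-x1 - 3x2 ≤ -9) is equivalent to x1 + 3x2 ≥ 9. Together they would need 9 ≤ x1 + 3x2 ≤ 5, which is impossible since 9 > 5. No point satisfies all constraints.

Infeasible: no point satisfies all constraints simultaneously.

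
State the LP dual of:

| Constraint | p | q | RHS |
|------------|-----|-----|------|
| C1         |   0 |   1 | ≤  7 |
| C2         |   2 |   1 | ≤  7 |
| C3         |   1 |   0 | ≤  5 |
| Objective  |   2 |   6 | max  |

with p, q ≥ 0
Minimize: z = 7y1 + 7y2 + 5y3

Subject to:
  C1: -2y2 - y3 ≤ -2
  C2: -y1 - y2 ≤ -6
  y1, y2, y3 ≥ 0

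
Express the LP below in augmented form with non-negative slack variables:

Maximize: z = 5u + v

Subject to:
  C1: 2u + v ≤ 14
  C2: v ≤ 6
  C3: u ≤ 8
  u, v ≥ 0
max z = 5u + v

s.t.
  2u + v + s1 = 14
  v + s2 = 6
  u + s3 = 8
  u, v, s1, s2, s3 ≥ 0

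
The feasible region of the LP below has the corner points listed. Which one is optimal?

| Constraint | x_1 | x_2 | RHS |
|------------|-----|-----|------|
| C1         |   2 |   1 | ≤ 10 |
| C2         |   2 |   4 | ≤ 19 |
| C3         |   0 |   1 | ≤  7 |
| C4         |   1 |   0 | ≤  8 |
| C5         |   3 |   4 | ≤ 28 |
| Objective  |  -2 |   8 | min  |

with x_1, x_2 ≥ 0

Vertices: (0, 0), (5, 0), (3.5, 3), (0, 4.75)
Evaluating z = -2x_1 + 8x_2 at each vertex:
  (0, 0): z = 0
  (5, 0): z = -10
  (3.5, 3): z = 17
  (0, 4.75): z = 38

The smallest value is z = -10, attained at (5, 0).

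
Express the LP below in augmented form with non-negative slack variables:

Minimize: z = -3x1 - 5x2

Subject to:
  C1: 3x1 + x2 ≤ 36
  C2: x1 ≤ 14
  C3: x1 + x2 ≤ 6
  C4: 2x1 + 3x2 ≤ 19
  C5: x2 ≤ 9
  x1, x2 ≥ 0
min z = -3x1 - 5x2

s.t.
  3x1 + x2 + s1 = 36
  x1 + s2 = 14
  x1 + x2 + s3 = 6
  2x1 + 3x2 + s4 = 19
  x2 + s5 = 9
  x1, x2, s1, s2, s3, s4, s5 ≥ 0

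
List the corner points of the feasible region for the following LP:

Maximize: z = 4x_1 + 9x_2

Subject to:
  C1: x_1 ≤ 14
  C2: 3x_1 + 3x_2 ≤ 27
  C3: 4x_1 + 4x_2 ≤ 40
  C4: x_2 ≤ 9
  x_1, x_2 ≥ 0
Each vertex is the intersection of two constraint boundaries that also satisfies all remaining constraints:
  x_1 = 0 and x_2 = 0 → (0, 0)
  3x_1 + 3x_2 = 27 and x_2 = 0 → (9, 0)
  3x_1 + 3x_2 = 27 and x_2 = 9 → (0, 9)

Vertices: (0, 0), (9, 0), (0, 9)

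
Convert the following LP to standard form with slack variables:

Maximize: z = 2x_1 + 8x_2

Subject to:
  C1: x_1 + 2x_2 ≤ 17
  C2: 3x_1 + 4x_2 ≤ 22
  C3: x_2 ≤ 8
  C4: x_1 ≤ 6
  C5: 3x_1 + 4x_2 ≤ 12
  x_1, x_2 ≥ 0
max z = 2x_1 + 8x_2

s.t.
  x_1 + 2x_2 + s1 = 17
  3x_1 + 4x_2 + s2 = 22
  x_2 + s3 = 8
  x_1 + s4 = 6
  3x_1 + 4x_2 + s5 = 12
  x_1, x_2, s1, s2, s3, s4, s5 ≥ 0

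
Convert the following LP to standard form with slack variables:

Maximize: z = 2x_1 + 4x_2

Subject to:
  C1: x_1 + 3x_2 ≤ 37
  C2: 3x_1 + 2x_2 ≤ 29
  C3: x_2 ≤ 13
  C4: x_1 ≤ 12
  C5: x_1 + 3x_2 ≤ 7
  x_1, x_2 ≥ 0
max z = 2x_1 + 4x_2

s.t.
  x_1 + 3x_2 + s1 = 37
  3x_1 + 2x_2 + s2 = 29
  x_2 + s3 = 13
  x_1 + s4 = 12
  x_1 + 3x_2 + s5 = 7
  x_1, x_2, s1, s2, s3, s4, s5 ≥ 0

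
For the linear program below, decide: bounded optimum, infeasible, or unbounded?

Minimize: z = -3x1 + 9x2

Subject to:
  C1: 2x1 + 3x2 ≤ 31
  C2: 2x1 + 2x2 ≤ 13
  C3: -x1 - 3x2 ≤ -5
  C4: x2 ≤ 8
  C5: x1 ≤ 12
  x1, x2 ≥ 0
The point (6.5, 0) satisfies every constraint, so the LP is feasible; the constraints give x1 ≤ 12 and x2 ≤ 8, which with x1, x2 ≥ 0 keep the feasible region inside a bounded box. A feasible, bounded LP attains a finite optimum at a vertex.

Evaluating z = -3x1 + 9x2 at each vertex:
  (0, 1.667): z = 15
  (5, 0): z = -15
  (6.5, 0): z = -19.5
  (0, 6.5): z = 58.5

Bounded optimum: z* = -19.5 at (6.5, 0).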